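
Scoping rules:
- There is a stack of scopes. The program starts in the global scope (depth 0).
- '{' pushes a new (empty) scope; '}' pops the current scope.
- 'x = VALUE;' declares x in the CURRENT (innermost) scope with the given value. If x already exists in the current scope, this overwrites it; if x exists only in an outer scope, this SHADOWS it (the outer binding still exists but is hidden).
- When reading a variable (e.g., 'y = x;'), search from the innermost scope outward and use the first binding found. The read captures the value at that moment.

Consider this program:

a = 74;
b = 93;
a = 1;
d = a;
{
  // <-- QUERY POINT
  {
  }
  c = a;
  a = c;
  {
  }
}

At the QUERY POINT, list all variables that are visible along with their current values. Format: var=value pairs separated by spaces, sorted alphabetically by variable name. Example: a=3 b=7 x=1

Answer: a=1 b=93 d=1

Derivation:
Step 1: declare a=74 at depth 0
Step 2: declare b=93 at depth 0
Step 3: declare a=1 at depth 0
Step 4: declare d=(read a)=1 at depth 0
Step 5: enter scope (depth=1)
Visible at query point: a=1 b=93 d=1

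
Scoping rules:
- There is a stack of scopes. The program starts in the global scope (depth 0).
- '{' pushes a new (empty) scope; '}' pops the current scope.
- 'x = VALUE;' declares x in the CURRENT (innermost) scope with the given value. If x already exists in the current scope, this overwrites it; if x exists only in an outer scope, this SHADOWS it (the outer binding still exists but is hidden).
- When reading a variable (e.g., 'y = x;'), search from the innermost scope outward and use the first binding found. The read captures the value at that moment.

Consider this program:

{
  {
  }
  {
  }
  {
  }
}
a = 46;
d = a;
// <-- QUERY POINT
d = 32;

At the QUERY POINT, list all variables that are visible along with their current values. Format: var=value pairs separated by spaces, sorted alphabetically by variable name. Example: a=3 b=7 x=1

Step 1: enter scope (depth=1)
Step 2: enter scope (depth=2)
Step 3: exit scope (depth=1)
Step 4: enter scope (depth=2)
Step 5: exit scope (depth=1)
Step 6: enter scope (depth=2)
Step 7: exit scope (depth=1)
Step 8: exit scope (depth=0)
Step 9: declare a=46 at depth 0
Step 10: declare d=(read a)=46 at depth 0
Visible at query point: a=46 d=46

Answer: a=46 d=46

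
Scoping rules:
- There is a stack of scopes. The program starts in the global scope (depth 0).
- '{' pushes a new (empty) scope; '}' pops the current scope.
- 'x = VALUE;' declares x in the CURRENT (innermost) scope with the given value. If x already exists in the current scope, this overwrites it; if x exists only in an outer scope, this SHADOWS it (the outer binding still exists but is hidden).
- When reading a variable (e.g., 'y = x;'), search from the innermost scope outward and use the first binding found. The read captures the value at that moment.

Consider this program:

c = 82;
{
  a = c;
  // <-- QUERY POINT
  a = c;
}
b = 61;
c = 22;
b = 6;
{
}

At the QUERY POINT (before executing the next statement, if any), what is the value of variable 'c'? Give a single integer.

Answer: 82

Derivation:
Step 1: declare c=82 at depth 0
Step 2: enter scope (depth=1)
Step 3: declare a=(read c)=82 at depth 1
Visible at query point: a=82 c=82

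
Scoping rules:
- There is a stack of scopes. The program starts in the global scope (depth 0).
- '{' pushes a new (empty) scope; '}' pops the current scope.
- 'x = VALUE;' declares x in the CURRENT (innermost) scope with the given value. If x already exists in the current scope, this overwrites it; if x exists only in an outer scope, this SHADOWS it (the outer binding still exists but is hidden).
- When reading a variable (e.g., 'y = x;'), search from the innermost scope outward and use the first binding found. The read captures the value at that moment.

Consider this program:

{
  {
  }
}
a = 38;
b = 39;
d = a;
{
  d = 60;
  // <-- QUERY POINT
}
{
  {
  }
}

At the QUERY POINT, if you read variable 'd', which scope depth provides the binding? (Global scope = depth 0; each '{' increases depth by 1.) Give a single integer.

Answer: 1

Derivation:
Step 1: enter scope (depth=1)
Step 2: enter scope (depth=2)
Step 3: exit scope (depth=1)
Step 4: exit scope (depth=0)
Step 5: declare a=38 at depth 0
Step 6: declare b=39 at depth 0
Step 7: declare d=(read a)=38 at depth 0
Step 8: enter scope (depth=1)
Step 9: declare d=60 at depth 1
Visible at query point: a=38 b=39 d=60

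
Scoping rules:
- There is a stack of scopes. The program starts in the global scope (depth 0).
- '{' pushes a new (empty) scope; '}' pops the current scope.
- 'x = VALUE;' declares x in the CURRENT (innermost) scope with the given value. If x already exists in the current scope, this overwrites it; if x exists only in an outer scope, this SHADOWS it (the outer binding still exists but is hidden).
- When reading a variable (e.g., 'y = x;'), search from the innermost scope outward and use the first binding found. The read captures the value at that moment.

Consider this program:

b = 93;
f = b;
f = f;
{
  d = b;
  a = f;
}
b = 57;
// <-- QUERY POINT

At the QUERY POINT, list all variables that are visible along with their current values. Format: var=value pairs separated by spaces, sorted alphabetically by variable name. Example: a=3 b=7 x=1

Step 1: declare b=93 at depth 0
Step 2: declare f=(read b)=93 at depth 0
Step 3: declare f=(read f)=93 at depth 0
Step 4: enter scope (depth=1)
Step 5: declare d=(read b)=93 at depth 1
Step 6: declare a=(read f)=93 at depth 1
Step 7: exit scope (depth=0)
Step 8: declare b=57 at depth 0
Visible at query point: b=57 f=93

Answer: b=57 f=93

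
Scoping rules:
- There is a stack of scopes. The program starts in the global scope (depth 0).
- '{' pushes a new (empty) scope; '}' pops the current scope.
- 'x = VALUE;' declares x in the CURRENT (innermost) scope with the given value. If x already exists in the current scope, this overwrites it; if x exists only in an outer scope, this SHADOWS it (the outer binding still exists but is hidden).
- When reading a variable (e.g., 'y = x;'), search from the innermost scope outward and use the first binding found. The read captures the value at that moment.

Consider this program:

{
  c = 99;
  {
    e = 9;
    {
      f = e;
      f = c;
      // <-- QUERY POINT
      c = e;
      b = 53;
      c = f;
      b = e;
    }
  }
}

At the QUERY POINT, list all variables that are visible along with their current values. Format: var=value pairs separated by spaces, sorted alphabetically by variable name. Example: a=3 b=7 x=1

Answer: c=99 e=9 f=99

Derivation:
Step 1: enter scope (depth=1)
Step 2: declare c=99 at depth 1
Step 3: enter scope (depth=2)
Step 4: declare e=9 at depth 2
Step 5: enter scope (depth=3)
Step 6: declare f=(read e)=9 at depth 3
Step 7: declare f=(read c)=99 at depth 3
Visible at query point: c=99 e=9 f=99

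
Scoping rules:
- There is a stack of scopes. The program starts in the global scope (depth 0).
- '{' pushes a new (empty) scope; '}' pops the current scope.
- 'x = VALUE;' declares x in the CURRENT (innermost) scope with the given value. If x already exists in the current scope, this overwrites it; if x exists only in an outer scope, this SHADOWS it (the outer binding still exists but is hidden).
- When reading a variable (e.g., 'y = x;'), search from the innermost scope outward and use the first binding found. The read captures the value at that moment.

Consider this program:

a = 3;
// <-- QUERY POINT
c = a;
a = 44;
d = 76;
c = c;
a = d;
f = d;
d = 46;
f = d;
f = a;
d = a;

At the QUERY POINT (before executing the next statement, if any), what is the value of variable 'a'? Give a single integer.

Answer: 3

Derivation:
Step 1: declare a=3 at depth 0
Visible at query point: a=3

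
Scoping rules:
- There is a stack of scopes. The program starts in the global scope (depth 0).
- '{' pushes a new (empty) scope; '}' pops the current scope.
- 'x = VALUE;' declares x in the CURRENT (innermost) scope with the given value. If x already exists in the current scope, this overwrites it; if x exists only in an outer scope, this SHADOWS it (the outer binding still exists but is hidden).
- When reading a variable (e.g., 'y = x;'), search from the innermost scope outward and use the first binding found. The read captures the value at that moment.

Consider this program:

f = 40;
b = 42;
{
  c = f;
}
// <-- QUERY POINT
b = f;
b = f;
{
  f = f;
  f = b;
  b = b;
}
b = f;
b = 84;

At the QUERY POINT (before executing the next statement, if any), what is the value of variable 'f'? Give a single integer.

Answer: 40

Derivation:
Step 1: declare f=40 at depth 0
Step 2: declare b=42 at depth 0
Step 3: enter scope (depth=1)
Step 4: declare c=(read f)=40 at depth 1
Step 5: exit scope (depth=0)
Visible at query point: b=42 f=40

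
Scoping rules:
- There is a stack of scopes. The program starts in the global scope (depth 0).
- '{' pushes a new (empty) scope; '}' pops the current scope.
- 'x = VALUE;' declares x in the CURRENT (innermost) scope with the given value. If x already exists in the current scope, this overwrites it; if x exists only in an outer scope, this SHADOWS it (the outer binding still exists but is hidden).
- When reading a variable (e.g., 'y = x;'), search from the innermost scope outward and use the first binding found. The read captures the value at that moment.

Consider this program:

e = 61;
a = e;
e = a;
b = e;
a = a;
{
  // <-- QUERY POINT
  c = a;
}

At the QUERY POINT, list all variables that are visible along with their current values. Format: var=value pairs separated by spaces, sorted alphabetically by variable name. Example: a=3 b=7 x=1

Answer: a=61 b=61 e=61

Derivation:
Step 1: declare e=61 at depth 0
Step 2: declare a=(read e)=61 at depth 0
Step 3: declare e=(read a)=61 at depth 0
Step 4: declare b=(read e)=61 at depth 0
Step 5: declare a=(read a)=61 at depth 0
Step 6: enter scope (depth=1)
Visible at query point: a=61 b=61 e=61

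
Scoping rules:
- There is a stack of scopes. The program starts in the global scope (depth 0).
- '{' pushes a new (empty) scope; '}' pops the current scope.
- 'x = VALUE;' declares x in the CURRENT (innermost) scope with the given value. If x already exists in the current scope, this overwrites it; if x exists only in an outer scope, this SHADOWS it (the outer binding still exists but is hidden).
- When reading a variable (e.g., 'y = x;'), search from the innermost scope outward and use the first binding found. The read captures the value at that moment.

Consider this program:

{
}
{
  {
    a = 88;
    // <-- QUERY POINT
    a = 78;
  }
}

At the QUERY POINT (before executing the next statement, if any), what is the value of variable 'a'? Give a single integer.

Answer: 88

Derivation:
Step 1: enter scope (depth=1)
Step 2: exit scope (depth=0)
Step 3: enter scope (depth=1)
Step 4: enter scope (depth=2)
Step 5: declare a=88 at depth 2
Visible at query point: a=88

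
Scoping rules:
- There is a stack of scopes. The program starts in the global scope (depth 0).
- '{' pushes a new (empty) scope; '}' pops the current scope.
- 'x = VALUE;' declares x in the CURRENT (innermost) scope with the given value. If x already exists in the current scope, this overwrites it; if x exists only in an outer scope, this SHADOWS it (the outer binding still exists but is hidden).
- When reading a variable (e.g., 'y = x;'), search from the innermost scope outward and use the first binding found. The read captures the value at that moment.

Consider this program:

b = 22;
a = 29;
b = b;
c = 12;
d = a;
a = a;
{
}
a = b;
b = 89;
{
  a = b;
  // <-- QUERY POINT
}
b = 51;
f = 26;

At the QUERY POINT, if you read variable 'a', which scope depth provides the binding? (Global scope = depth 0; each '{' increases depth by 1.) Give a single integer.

Answer: 1

Derivation:
Step 1: declare b=22 at depth 0
Step 2: declare a=29 at depth 0
Step 3: declare b=(read b)=22 at depth 0
Step 4: declare c=12 at depth 0
Step 5: declare d=(read a)=29 at depth 0
Step 6: declare a=(read a)=29 at depth 0
Step 7: enter scope (depth=1)
Step 8: exit scope (depth=0)
Step 9: declare a=(read b)=22 at depth 0
Step 10: declare b=89 at depth 0
Step 11: enter scope (depth=1)
Step 12: declare a=(read b)=89 at depth 1
Visible at query point: a=89 b=89 c=12 d=29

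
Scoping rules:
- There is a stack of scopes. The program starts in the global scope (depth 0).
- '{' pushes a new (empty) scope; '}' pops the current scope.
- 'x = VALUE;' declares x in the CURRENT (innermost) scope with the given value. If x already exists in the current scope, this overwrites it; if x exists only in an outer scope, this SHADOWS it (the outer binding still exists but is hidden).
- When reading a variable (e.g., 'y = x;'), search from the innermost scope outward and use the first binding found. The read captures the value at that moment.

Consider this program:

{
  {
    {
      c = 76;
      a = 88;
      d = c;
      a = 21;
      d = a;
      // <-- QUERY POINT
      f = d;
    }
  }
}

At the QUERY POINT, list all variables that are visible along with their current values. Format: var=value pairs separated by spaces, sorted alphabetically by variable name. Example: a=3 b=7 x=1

Answer: a=21 c=76 d=21

Derivation:
Step 1: enter scope (depth=1)
Step 2: enter scope (depth=2)
Step 3: enter scope (depth=3)
Step 4: declare c=76 at depth 3
Step 5: declare a=88 at depth 3
Step 6: declare d=(read c)=76 at depth 3
Step 7: declare a=21 at depth 3
Step 8: declare d=(read a)=21 at depth 3
Visible at query point: a=21 c=76 d=21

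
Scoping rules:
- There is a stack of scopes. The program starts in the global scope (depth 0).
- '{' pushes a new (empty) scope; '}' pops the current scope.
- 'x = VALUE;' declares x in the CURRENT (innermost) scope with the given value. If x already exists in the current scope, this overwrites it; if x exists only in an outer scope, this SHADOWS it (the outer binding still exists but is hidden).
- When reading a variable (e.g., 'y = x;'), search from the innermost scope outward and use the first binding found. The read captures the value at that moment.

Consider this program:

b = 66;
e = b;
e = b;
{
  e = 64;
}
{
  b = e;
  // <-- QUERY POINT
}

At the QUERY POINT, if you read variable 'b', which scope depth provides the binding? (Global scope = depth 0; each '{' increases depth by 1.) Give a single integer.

Answer: 1

Derivation:
Step 1: declare b=66 at depth 0
Step 2: declare e=(read b)=66 at depth 0
Step 3: declare e=(read b)=66 at depth 0
Step 4: enter scope (depth=1)
Step 5: declare e=64 at depth 1
Step 6: exit scope (depth=0)
Step 7: enter scope (depth=1)
Step 8: declare b=(read e)=66 at depth 1
Visible at query point: b=66 e=66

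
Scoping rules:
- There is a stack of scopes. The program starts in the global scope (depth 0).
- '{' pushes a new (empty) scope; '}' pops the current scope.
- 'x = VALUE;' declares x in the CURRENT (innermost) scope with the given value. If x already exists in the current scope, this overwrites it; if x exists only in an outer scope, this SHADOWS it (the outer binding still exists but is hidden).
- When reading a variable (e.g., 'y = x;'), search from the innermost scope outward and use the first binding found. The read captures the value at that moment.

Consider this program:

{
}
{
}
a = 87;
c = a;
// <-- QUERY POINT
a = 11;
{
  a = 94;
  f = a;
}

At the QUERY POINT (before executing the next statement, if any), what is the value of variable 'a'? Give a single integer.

Answer: 87

Derivation:
Step 1: enter scope (depth=1)
Step 2: exit scope (depth=0)
Step 3: enter scope (depth=1)
Step 4: exit scope (depth=0)
Step 5: declare a=87 at depth 0
Step 6: declare c=(read a)=87 at depth 0
Visible at query point: a=87 c=87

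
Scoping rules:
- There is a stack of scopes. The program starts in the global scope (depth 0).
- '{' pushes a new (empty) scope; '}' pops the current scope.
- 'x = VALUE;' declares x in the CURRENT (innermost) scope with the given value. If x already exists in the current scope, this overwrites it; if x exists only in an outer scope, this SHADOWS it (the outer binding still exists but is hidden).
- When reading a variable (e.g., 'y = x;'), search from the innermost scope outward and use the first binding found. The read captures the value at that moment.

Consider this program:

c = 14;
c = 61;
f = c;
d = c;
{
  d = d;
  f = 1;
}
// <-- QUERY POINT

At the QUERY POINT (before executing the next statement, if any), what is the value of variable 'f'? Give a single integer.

Step 1: declare c=14 at depth 0
Step 2: declare c=61 at depth 0
Step 3: declare f=(read c)=61 at depth 0
Step 4: declare d=(read c)=61 at depth 0
Step 5: enter scope (depth=1)
Step 6: declare d=(read d)=61 at depth 1
Step 7: declare f=1 at depth 1
Step 8: exit scope (depth=0)
Visible at query point: c=61 d=61 f=61

Answer: 61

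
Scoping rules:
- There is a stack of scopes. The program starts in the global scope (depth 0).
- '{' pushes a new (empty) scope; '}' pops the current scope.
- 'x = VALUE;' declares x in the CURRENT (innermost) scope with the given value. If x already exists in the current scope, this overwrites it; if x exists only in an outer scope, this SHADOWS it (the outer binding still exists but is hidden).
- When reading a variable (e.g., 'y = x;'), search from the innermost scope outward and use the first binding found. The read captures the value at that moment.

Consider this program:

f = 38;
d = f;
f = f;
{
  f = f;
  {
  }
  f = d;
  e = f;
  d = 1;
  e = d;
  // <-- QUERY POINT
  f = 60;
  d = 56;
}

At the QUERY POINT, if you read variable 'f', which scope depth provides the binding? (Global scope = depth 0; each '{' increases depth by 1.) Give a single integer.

Step 1: declare f=38 at depth 0
Step 2: declare d=(read f)=38 at depth 0
Step 3: declare f=(read f)=38 at depth 0
Step 4: enter scope (depth=1)
Step 5: declare f=(read f)=38 at depth 1
Step 6: enter scope (depth=2)
Step 7: exit scope (depth=1)
Step 8: declare f=(read d)=38 at depth 1
Step 9: declare e=(read f)=38 at depth 1
Step 10: declare d=1 at depth 1
Step 11: declare e=(read d)=1 at depth 1
Visible at query point: d=1 e=1 f=38

Answer: 1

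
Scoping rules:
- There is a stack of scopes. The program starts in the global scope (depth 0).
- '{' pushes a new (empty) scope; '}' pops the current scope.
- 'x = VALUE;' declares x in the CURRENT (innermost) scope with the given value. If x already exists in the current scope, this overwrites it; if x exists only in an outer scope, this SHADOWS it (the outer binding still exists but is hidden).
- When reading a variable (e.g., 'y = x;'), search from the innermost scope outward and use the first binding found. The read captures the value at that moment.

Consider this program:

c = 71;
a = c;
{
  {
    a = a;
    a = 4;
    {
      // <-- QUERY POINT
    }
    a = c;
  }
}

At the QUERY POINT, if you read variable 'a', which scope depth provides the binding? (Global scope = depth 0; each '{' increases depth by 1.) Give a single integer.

Answer: 2

Derivation:
Step 1: declare c=71 at depth 0
Step 2: declare a=(read c)=71 at depth 0
Step 3: enter scope (depth=1)
Step 4: enter scope (depth=2)
Step 5: declare a=(read a)=71 at depth 2
Step 6: declare a=4 at depth 2
Step 7: enter scope (depth=3)
Visible at query point: a=4 c=71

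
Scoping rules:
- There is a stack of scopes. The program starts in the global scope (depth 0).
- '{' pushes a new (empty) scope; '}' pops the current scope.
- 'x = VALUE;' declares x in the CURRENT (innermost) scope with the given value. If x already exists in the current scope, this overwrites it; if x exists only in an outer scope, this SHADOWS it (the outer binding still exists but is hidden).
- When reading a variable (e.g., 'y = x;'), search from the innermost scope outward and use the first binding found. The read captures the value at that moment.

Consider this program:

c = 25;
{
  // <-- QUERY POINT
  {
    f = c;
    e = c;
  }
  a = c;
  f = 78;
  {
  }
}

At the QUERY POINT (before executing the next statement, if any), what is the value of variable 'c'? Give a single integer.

Step 1: declare c=25 at depth 0
Step 2: enter scope (depth=1)
Visible at query point: c=25

Answer: 25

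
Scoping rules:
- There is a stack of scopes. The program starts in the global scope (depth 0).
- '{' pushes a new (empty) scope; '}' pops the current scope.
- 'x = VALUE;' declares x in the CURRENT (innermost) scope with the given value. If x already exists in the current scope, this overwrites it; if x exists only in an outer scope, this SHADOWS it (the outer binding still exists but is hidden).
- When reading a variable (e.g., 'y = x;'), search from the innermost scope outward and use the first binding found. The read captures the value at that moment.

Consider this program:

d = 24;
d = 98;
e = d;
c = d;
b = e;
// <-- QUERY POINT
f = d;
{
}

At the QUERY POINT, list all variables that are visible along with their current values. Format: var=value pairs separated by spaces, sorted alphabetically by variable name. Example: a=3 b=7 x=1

Answer: b=98 c=98 d=98 e=98

Derivation:
Step 1: declare d=24 at depth 0
Step 2: declare d=98 at depth 0
Step 3: declare e=(read d)=98 at depth 0
Step 4: declare c=(read d)=98 at depth 0
Step 5: declare b=(read e)=98 at depth 0
Visible at query point: b=98 c=98 d=98 e=98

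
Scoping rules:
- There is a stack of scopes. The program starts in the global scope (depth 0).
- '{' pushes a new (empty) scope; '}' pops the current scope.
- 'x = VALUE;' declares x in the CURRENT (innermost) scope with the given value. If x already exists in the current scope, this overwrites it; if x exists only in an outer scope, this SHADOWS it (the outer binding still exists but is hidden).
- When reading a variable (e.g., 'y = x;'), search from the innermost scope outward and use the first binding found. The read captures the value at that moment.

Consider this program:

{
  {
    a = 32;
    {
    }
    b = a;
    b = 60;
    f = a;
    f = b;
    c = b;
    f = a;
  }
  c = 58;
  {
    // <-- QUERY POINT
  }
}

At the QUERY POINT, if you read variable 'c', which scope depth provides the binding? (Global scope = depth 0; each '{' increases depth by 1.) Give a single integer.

Answer: 1

Derivation:
Step 1: enter scope (depth=1)
Step 2: enter scope (depth=2)
Step 3: declare a=32 at depth 2
Step 4: enter scope (depth=3)
Step 5: exit scope (depth=2)
Step 6: declare b=(read a)=32 at depth 2
Step 7: declare b=60 at depth 2
Step 8: declare f=(read a)=32 at depth 2
Step 9: declare f=(read b)=60 at depth 2
Step 10: declare c=(read b)=60 at depth 2
Step 11: declare f=(read a)=32 at depth 2
Step 12: exit scope (depth=1)
Step 13: declare c=58 at depth 1
Step 14: enter scope (depth=2)
Visible at query point: c=58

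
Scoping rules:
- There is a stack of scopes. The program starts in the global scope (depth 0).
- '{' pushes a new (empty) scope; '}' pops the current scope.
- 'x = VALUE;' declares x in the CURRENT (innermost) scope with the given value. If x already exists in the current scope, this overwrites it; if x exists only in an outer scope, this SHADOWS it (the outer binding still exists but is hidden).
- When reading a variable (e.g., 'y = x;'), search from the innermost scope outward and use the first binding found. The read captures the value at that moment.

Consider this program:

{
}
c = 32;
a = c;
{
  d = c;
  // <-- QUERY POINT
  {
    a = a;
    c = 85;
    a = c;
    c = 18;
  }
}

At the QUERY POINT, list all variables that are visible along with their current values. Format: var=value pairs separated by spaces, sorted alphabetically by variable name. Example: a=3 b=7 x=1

Answer: a=32 c=32 d=32

Derivation:
Step 1: enter scope (depth=1)
Step 2: exit scope (depth=0)
Step 3: declare c=32 at depth 0
Step 4: declare a=(read c)=32 at depth 0
Step 5: enter scope (depth=1)
Step 6: declare d=(read c)=32 at depth 1
Visible at query point: a=32 c=32 d=32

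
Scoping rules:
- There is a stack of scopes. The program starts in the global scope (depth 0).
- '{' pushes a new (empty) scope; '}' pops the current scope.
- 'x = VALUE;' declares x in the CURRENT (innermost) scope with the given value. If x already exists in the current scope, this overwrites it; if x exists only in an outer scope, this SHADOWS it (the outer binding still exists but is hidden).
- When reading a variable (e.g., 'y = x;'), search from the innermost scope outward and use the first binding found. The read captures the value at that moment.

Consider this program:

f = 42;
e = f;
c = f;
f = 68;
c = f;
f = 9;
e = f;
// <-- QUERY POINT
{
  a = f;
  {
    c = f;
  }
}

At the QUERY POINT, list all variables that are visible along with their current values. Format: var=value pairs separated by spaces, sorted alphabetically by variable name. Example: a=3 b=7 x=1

Step 1: declare f=42 at depth 0
Step 2: declare e=(read f)=42 at depth 0
Step 3: declare c=(read f)=42 at depth 0
Step 4: declare f=68 at depth 0
Step 5: declare c=(read f)=68 at depth 0
Step 6: declare f=9 at depth 0
Step 7: declare e=(read f)=9 at depth 0
Visible at query point: c=68 e=9 f=9

Answer: c=68 e=9 f=9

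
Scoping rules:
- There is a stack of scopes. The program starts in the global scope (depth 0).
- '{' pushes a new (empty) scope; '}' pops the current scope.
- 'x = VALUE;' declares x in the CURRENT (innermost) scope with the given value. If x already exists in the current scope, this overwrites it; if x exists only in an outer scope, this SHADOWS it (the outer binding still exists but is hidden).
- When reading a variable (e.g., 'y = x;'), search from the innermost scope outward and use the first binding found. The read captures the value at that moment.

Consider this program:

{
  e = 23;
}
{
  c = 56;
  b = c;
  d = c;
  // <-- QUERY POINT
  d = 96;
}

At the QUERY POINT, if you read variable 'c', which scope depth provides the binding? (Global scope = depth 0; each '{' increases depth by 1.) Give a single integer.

Step 1: enter scope (depth=1)
Step 2: declare e=23 at depth 1
Step 3: exit scope (depth=0)
Step 4: enter scope (depth=1)
Step 5: declare c=56 at depth 1
Step 6: declare b=(read c)=56 at depth 1
Step 7: declare d=(read c)=56 at depth 1
Visible at query point: b=56 c=56 d=56

Answer: 1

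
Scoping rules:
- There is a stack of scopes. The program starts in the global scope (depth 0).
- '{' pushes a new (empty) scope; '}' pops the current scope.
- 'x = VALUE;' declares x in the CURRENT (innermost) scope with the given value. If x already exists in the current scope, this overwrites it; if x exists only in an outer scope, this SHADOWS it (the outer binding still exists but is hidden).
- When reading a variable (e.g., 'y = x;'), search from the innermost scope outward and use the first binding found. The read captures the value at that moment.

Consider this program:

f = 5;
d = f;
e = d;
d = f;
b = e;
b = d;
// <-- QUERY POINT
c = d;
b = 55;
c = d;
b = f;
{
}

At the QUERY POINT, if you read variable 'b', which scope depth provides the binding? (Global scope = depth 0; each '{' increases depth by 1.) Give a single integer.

Step 1: declare f=5 at depth 0
Step 2: declare d=(read f)=5 at depth 0
Step 3: declare e=(read d)=5 at depth 0
Step 4: declare d=(read f)=5 at depth 0
Step 5: declare b=(read e)=5 at depth 0
Step 6: declare b=(read d)=5 at depth 0
Visible at query point: b=5 d=5 e=5 f=5

Answer: 0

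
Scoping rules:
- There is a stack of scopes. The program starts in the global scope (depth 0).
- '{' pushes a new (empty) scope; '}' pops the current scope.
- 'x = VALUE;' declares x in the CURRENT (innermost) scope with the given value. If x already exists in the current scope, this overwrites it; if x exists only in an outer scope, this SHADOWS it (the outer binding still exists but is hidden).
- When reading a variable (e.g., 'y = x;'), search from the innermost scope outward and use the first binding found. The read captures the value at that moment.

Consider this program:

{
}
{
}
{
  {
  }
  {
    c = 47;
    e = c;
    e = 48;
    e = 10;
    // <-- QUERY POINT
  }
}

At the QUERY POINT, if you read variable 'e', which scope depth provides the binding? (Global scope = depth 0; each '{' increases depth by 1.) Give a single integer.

Step 1: enter scope (depth=1)
Step 2: exit scope (depth=0)
Step 3: enter scope (depth=1)
Step 4: exit scope (depth=0)
Step 5: enter scope (depth=1)
Step 6: enter scope (depth=2)
Step 7: exit scope (depth=1)
Step 8: enter scope (depth=2)
Step 9: declare c=47 at depth 2
Step 10: declare e=(read c)=47 at depth 2
Step 11: declare e=48 at depth 2
Step 12: declare e=10 at depth 2
Visible at query point: c=47 e=10

Answer: 2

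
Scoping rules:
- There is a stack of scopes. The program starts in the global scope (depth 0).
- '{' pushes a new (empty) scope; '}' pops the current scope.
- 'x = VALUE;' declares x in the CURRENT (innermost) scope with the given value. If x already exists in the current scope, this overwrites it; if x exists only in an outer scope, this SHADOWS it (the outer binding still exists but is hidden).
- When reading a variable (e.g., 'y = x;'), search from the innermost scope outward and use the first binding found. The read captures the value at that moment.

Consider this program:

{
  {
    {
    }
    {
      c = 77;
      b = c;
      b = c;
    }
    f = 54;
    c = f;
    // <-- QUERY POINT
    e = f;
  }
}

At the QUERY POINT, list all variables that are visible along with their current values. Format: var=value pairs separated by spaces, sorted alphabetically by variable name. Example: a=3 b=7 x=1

Answer: c=54 f=54

Derivation:
Step 1: enter scope (depth=1)
Step 2: enter scope (depth=2)
Step 3: enter scope (depth=3)
Step 4: exit scope (depth=2)
Step 5: enter scope (depth=3)
Step 6: declare c=77 at depth 3
Step 7: declare b=(read c)=77 at depth 3
Step 8: declare b=(read c)=77 at depth 3
Step 9: exit scope (depth=2)
Step 10: declare f=54 at depth 2
Step 11: declare c=(read f)=54 at depth 2
Visible at query point: c=54 f=54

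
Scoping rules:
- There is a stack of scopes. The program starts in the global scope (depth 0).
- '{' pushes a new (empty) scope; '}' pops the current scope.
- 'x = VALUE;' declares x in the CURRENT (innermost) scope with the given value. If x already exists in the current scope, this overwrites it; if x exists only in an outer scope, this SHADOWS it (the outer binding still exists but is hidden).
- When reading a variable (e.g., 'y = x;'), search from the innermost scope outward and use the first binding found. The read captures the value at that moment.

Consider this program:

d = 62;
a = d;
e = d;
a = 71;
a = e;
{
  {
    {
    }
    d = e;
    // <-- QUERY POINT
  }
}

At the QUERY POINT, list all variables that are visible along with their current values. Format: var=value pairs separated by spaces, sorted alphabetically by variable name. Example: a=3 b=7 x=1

Step 1: declare d=62 at depth 0
Step 2: declare a=(read d)=62 at depth 0
Step 3: declare e=(read d)=62 at depth 0
Step 4: declare a=71 at depth 0
Step 5: declare a=(read e)=62 at depth 0
Step 6: enter scope (depth=1)
Step 7: enter scope (depth=2)
Step 8: enter scope (depth=3)
Step 9: exit scope (depth=2)
Step 10: declare d=(read e)=62 at depth 2
Visible at query point: a=62 d=62 e=62

Answer: a=62 d=62 e=62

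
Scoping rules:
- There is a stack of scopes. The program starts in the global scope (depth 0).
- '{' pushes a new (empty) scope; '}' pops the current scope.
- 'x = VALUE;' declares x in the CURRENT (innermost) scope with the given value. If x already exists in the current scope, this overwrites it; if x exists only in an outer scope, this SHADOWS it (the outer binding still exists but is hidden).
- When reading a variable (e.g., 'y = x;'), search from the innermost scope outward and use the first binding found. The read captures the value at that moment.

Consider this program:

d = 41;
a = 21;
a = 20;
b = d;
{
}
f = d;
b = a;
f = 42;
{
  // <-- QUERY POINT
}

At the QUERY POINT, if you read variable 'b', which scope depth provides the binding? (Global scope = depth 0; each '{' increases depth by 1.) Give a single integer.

Answer: 0

Derivation:
Step 1: declare d=41 at depth 0
Step 2: declare a=21 at depth 0
Step 3: declare a=20 at depth 0
Step 4: declare b=(read d)=41 at depth 0
Step 5: enter scope (depth=1)
Step 6: exit scope (depth=0)
Step 7: declare f=(read d)=41 at depth 0
Step 8: declare b=(read a)=20 at depth 0
Step 9: declare f=42 at depth 0
Step 10: enter scope (depth=1)
Visible at query point: a=20 b=20 d=41 f=42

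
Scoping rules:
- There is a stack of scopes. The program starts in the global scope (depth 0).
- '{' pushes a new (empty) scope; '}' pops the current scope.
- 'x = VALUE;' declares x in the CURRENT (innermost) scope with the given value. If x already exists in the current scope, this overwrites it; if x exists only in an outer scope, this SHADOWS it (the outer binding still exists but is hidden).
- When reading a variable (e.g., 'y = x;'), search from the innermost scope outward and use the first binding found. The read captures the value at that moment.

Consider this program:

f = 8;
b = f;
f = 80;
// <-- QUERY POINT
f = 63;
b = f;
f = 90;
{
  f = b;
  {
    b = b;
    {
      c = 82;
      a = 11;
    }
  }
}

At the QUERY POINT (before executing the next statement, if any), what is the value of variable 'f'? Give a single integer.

Answer: 80

Derivation:
Step 1: declare f=8 at depth 0
Step 2: declare b=(read f)=8 at depth 0
Step 3: declare f=80 at depth 0
Visible at query point: b=8 f=80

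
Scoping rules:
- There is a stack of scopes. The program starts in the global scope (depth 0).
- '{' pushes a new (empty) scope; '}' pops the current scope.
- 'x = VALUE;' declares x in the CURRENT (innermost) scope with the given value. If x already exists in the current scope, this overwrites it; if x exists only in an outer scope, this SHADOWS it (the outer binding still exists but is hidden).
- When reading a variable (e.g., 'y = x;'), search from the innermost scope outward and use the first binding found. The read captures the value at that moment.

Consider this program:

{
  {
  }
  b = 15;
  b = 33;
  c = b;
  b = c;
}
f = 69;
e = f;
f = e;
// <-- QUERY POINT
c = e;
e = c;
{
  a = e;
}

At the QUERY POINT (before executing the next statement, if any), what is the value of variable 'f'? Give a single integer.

Answer: 69

Derivation:
Step 1: enter scope (depth=1)
Step 2: enter scope (depth=2)
Step 3: exit scope (depth=1)
Step 4: declare b=15 at depth 1
Step 5: declare b=33 at depth 1
Step 6: declare c=(read b)=33 at depth 1
Step 7: declare b=(read c)=33 at depth 1
Step 8: exit scope (depth=0)
Step 9: declare f=69 at depth 0
Step 10: declare e=(read f)=69 at depth 0
Step 11: declare f=(read e)=69 at depth 0
Visible at query point: e=69 f=69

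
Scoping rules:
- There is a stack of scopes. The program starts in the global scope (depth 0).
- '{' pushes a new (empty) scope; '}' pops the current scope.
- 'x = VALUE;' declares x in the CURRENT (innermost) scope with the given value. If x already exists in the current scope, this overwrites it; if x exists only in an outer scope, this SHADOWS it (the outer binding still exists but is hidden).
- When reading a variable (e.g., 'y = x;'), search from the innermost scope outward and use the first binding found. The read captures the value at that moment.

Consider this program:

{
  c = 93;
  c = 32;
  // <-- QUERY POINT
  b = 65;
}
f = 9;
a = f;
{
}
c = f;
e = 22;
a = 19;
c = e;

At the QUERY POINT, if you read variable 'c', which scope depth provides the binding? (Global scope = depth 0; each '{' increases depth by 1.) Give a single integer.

Answer: 1

Derivation:
Step 1: enter scope (depth=1)
Step 2: declare c=93 at depth 1
Step 3: declare c=32 at depth 1
Visible at query point: c=32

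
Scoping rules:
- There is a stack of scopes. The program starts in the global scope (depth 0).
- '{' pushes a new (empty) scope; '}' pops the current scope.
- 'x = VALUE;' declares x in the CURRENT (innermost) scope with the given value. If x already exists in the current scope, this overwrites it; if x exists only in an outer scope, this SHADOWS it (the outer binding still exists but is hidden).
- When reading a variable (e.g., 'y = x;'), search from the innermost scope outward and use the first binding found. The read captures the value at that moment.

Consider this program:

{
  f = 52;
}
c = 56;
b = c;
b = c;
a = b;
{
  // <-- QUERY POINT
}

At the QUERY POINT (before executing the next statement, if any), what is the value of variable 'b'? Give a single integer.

Answer: 56

Derivation:
Step 1: enter scope (depth=1)
Step 2: declare f=52 at depth 1
Step 3: exit scope (depth=0)
Step 4: declare c=56 at depth 0
Step 5: declare b=(read c)=56 at depth 0
Step 6: declare b=(read c)=56 at depth 0
Step 7: declare a=(read b)=56 at depth 0
Step 8: enter scope (depth=1)
Visible at query point: a=56 b=56 c=56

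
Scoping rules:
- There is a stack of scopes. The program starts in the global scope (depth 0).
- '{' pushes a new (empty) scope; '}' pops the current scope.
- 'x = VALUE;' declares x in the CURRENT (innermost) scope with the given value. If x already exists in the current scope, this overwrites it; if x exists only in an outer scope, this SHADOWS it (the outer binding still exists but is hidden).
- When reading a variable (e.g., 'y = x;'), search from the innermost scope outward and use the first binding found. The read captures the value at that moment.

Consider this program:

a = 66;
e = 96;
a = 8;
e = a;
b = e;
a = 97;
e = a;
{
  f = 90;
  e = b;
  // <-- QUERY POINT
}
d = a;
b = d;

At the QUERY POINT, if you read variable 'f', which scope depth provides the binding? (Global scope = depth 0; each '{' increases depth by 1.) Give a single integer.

Answer: 1

Derivation:
Step 1: declare a=66 at depth 0
Step 2: declare e=96 at depth 0
Step 3: declare a=8 at depth 0
Step 4: declare e=(read a)=8 at depth 0
Step 5: declare b=(read e)=8 at depth 0
Step 6: declare a=97 at depth 0
Step 7: declare e=(read a)=97 at depth 0
Step 8: enter scope (depth=1)
Step 9: declare f=90 at depth 1
Step 10: declare e=(read b)=8 at depth 1
Visible at query point: a=97 b=8 e=8 f=90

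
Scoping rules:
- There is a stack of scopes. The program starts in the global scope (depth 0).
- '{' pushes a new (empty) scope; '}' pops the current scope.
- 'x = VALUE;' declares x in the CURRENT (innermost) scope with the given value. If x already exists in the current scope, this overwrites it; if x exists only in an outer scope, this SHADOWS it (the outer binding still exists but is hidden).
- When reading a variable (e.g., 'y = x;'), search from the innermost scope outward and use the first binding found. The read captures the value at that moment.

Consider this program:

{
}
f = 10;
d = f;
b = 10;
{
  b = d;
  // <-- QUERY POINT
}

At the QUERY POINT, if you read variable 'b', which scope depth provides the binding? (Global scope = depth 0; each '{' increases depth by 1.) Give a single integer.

Answer: 1

Derivation:
Step 1: enter scope (depth=1)
Step 2: exit scope (depth=0)
Step 3: declare f=10 at depth 0
Step 4: declare d=(read f)=10 at depth 0
Step 5: declare b=10 at depth 0
Step 6: enter scope (depth=1)
Step 7: declare b=(read d)=10 at depth 1
Visible at query point: b=10 d=10 f=10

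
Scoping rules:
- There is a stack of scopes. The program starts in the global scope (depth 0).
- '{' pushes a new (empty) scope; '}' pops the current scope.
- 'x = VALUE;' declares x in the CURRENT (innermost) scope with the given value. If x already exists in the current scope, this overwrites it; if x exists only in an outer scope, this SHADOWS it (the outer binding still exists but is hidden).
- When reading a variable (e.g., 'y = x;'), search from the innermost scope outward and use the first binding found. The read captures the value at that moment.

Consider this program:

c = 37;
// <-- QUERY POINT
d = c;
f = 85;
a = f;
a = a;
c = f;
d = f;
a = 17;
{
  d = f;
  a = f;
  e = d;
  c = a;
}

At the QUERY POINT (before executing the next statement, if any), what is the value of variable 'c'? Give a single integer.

Answer: 37

Derivation:
Step 1: declare c=37 at depth 0
Visible at query point: c=37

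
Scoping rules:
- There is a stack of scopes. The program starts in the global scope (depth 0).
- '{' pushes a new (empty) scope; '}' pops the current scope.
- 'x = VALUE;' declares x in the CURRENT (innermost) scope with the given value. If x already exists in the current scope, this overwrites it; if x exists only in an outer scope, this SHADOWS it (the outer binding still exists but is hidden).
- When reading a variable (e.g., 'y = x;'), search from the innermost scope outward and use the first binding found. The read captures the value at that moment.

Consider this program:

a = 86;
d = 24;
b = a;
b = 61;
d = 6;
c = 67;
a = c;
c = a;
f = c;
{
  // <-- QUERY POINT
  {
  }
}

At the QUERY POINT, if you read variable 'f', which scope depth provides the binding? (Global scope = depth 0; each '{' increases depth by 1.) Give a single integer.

Step 1: declare a=86 at depth 0
Step 2: declare d=24 at depth 0
Step 3: declare b=(read a)=86 at depth 0
Step 4: declare b=61 at depth 0
Step 5: declare d=6 at depth 0
Step 6: declare c=67 at depth 0
Step 7: declare a=(read c)=67 at depth 0
Step 8: declare c=(read a)=67 at depth 0
Step 9: declare f=(read c)=67 at depth 0
Step 10: enter scope (depth=1)
Visible at query point: a=67 b=61 c=67 d=6 f=67

Answer: 0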